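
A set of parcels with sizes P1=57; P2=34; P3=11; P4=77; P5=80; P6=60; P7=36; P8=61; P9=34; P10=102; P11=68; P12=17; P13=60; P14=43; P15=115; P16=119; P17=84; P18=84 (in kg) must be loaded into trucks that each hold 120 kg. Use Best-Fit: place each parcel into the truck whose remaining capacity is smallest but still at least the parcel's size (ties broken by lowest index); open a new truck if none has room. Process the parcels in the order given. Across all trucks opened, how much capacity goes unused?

178

Put P1 (57 kg) in truck 1; 63 kg remain.
Put P2 (34 kg) in truck 1; 29 kg remain.
Put P3 (11 kg) in truck 1; 18 kg remain.
Put P4 (77 kg) in truck 2; 43 kg remain.
Put P5 (80 kg) in truck 3; 40 kg remain.
Put P6 (60 kg) in truck 4; 60 kg remain.
Put P7 (36 kg) in truck 3; 4 kg remain.
Put P8 (61 kg) in truck 5; 59 kg remain.
Put P9 (34 kg) in truck 2; 9 kg remain.
Put P10 (102 kg) in truck 6; 18 kg remain.
Put P11 (68 kg) in truck 7; 52 kg remain.
Put P12 (17 kg) in truck 1; 1 kg remain.
Put P13 (60 kg) in truck 4; 0 kg remain.
Put P14 (43 kg) in truck 7; 9 kg remain.
Put P15 (115 kg) in truck 8; 5 kg remain.
Put P16 (119 kg) in truck 9; 1 kg remain.
Put P17 (84 kg) in truck 10; 36 kg remain.
Put P18 (84 kg) in truck 11; 36 kg remain.
11 trucks × 120 kg = 1320 kg; used 1142 kg; unused 178 kg.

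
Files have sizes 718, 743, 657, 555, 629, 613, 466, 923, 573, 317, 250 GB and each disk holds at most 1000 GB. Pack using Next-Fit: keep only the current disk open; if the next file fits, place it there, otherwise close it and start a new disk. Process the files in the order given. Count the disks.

10 disks

Put 718 GB in disk 1; 282 GB remain.
Put 743 GB in disk 2; 257 GB remain.
Put 657 GB in disk 3; 343 GB remain.
Put 555 GB in disk 4; 445 GB remain.
Put 629 GB in disk 5; 371 GB remain.
Put 613 GB in disk 6; 387 GB remain.
Put 466 GB in disk 7; 534 GB remain.
Put 923 GB in disk 8; 77 GB remain.
Put 573 GB in disk 9; 427 GB remain.
Put 317 GB in disk 9; 110 GB remain.
Put 250 GB in disk 10; 750 GB remain.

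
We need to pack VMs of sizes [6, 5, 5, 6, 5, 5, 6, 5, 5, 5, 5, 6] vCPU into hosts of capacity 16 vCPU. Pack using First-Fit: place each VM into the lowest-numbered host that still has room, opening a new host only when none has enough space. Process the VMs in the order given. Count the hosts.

6 vCPU → host 1 (remaining 10 vCPU)
5 vCPU → host 1 (remaining 5 vCPU)
5 vCPU → host 1 (remaining 0 vCPU)
6 vCPU → host 2 (remaining 10 vCPU)
5 vCPU → host 2 (remaining 5 vCPU)
5 vCPU → host 2 (remaining 0 vCPU)
6 vCPU → host 3 (remaining 10 vCPU)
5 vCPU → host 3 (remaining 5 vCPU)
5 vCPU → host 3 (remaining 0 vCPU)
5 vCPU → host 4 (remaining 11 vCPU)
5 vCPU → host 4 (remaining 6 vCPU)
6 vCPU → host 4 (remaining 0 vCPU)
Final hosts: [6,5,5] [6,5,5] [6,5,5] [5,5,6].

4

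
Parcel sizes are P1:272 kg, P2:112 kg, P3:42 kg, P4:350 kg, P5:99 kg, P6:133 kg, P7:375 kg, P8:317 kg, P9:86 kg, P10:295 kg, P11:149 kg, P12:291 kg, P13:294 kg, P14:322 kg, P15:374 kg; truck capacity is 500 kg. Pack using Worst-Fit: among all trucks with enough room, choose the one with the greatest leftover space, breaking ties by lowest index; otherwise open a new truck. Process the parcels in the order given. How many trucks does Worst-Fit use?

truck 1: place P1 (272 kg), 228 kg left
truck 1: place P2 (112 kg), 116 kg left
truck 1: place P3 (42 kg), 74 kg left
truck 2: place P4 (350 kg), 150 kg left
truck 2: place P5 (99 kg), 51 kg left
truck 3: place P6 (133 kg), 367 kg left
truck 4: place P7 (375 kg), 125 kg left
truck 3: place P8 (317 kg), 50 kg left
truck 4: place P9 (86 kg), 39 kg left
truck 5: place P10 (295 kg), 205 kg left
truck 5: place P11 (149 kg), 56 kg left
truck 6: place P12 (291 kg), 209 kg left
truck 7: place P13 (294 kg), 206 kg left
truck 8: place P14 (322 kg), 178 kg left
truck 9: place P15 (374 kg), 126 kg left
Final trucks: [272,112,42] [350,99] [133,317] [375,86] [295,149] [291] [294] [322] [374].

9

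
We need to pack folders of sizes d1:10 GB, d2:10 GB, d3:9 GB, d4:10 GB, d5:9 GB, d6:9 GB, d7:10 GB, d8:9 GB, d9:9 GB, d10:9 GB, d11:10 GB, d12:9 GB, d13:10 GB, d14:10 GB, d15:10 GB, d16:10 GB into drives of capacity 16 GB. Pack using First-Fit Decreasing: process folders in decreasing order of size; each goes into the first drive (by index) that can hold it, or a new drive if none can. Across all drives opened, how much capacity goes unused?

Sorted descending: 10, 10, 10, 10, 10, 10, 10, 10, 10, 9, 9, 9, 9, 9, 9, 9.
drive 1: place 10 GB, 6 GB left
drive 2: place 10 GB, 6 GB left
drive 3: place 10 GB, 6 GB left
drive 4: place 10 GB, 6 GB left
drive 5: place 10 GB, 6 GB left
drive 6: place 10 GB, 6 GB left
drive 7: place 10 GB, 6 GB left
drive 8: place 10 GB, 6 GB left
drive 9: place 10 GB, 6 GB left
drive 10: place 9 GB, 7 GB left
drive 11: place 9 GB, 7 GB left
drive 12: place 9 GB, 7 GB left
drive 13: place 9 GB, 7 GB left
drive 14: place 9 GB, 7 GB left
drive 15: place 9 GB, 7 GB left
drive 16: place 9 GB, 7 GB left
16 drives × 16 GB = 256 GB; used 153 GB; unused 103 GB.

103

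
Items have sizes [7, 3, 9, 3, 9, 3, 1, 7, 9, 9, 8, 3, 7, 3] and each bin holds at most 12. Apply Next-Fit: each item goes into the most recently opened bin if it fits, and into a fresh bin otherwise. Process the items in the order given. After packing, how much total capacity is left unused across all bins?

15

7 → bin 1 (remaining 5)
3 → bin 1 (remaining 2)
9 → bin 2 (remaining 3)
3 → bin 2 (remaining 0)
9 → bin 3 (remaining 3)
3 → bin 3 (remaining 0)
1 → bin 4 (remaining 11)
7 → bin 4 (remaining 4)
9 → bin 5 (remaining 3)
9 → bin 6 (remaining 3)
8 → bin 7 (remaining 4)
3 → bin 7 (remaining 1)
7 → bin 8 (remaining 5)
3 → bin 8 (remaining 2)
8 bins × 12 = 96; used 81; unused 15.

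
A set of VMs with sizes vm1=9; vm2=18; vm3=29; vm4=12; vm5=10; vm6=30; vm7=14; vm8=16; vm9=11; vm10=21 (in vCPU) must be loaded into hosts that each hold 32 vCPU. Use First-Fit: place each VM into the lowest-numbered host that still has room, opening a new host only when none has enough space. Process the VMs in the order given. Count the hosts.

6 hosts

Put vm1 (9 vCPU) in host 1; 23 vCPU remain.
Put vm2 (18 vCPU) in host 1; 5 vCPU remain.
Put vm3 (29 vCPU) in host 2; 3 vCPU remain.
Put vm4 (12 vCPU) in host 3; 20 vCPU remain.
Put vm5 (10 vCPU) in host 3; 10 vCPU remain.
Put vm6 (30 vCPU) in host 4; 2 vCPU remain.
Put vm7 (14 vCPU) in host 5; 18 vCPU remain.
Put vm8 (16 vCPU) in host 5; 2 vCPU remain.
Put vm9 (11 vCPU) in host 6; 21 vCPU remain.
Put vm10 (21 vCPU) in host 6; 0 vCPU remain.
Final hosts: [9,18] [29] [12,10] [30] [14,16] [11,21].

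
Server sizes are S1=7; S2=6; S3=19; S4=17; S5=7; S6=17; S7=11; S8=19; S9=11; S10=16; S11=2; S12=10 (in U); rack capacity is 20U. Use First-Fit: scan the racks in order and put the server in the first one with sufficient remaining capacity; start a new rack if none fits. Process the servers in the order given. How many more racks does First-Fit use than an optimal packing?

First-Fit: [7,6,7] [19] [17,2] [17] [11] [19] [11] [16] [10] → 9 racks.
Total size 142U; any packing needs at least ⌈142/20⌉ = 8 racks.
An optimal packing achieves that bound: [19] [19] [17,2] [17] [16] [11,7] [11,7] [10,6] → 8 racks.
Excess: 9 − 8 = 1.

1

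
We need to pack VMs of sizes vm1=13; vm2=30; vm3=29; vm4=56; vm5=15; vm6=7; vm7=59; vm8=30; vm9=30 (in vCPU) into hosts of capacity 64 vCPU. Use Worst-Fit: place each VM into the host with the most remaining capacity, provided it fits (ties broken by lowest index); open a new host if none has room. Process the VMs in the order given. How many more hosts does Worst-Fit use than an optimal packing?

0

Worst-Fit: [13,30,7] [29,15] [56] [59] [30,30] → 5 hosts.
Total size 269 vCPU; any packing needs at least ⌈269/64⌉ = 5 hosts.
So 5 is already optimal.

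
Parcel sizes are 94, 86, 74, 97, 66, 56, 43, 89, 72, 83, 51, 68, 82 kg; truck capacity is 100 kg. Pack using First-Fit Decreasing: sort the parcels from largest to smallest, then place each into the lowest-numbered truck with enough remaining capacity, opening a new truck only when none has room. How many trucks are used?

12

Sorted descending: 97, 94, 89, 86, 83, 82, 74, 72, 68, 66, 56, 51, 43.
truck 1: place 97 kg, 3 kg left
truck 2: place 94 kg, 6 kg left
truck 3: place 89 kg, 11 kg left
truck 4: place 86 kg, 14 kg left
truck 5: place 83 kg, 17 kg left
truck 6: place 82 kg, 18 kg left
truck 7: place 74 kg, 26 kg left
truck 8: place 72 kg, 28 kg left
truck 9: place 68 kg, 32 kg left
truck 10: place 66 kg, 34 kg left
truck 11: place 56 kg, 44 kg left
truck 12: place 51 kg, 49 kg left
truck 11: place 43 kg, 1 kg left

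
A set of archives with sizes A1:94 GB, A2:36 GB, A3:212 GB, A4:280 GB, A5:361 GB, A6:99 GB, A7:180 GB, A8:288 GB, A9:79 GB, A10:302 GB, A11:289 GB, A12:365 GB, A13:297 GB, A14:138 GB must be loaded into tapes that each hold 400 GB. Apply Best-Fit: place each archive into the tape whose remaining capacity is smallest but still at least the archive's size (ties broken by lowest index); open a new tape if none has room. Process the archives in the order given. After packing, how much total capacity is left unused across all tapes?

A1 (94 GB) → tape 1 (remaining 306 GB)
A2 (36 GB) → tape 1 (remaining 270 GB)
A3 (212 GB) → tape 1 (remaining 58 GB)
A4 (280 GB) → tape 2 (remaining 120 GB)
A5 (361 GB) → tape 3 (remaining 39 GB)
A6 (99 GB) → tape 2 (remaining 21 GB)
A7 (180 GB) → tape 4 (remaining 220 GB)
A8 (288 GB) → tape 5 (remaining 112 GB)
A9 (79 GB) → tape 5 (remaining 33 GB)
A10 (302 GB) → tape 6 (remaining 98 GB)
A11 (289 GB) → tape 7 (remaining 111 GB)
A12 (365 GB) → tape 8 (remaining 35 GB)
A13 (297 GB) → tape 9 (remaining 103 GB)
A14 (138 GB) → tape 4 (remaining 82 GB)
9 tapes × 400 GB = 3600 GB; used 3020 GB; unused 580 GB.

580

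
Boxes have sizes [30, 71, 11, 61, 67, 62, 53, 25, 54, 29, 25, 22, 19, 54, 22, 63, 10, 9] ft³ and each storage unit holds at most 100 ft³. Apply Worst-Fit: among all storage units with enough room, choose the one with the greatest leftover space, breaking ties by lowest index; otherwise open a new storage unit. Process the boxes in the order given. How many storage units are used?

8

30 ft³ → storage unit 1 (remaining 70 ft³)
71 ft³ → storage unit 2 (remaining 29 ft³)
11 ft³ → storage unit 1 (remaining 59 ft³)
61 ft³ → storage unit 3 (remaining 39 ft³)
67 ft³ → storage unit 4 (remaining 33 ft³)
62 ft³ → storage unit 5 (remaining 38 ft³)
53 ft³ → storage unit 1 (remaining 6 ft³)
25 ft³ → storage unit 3 (remaining 14 ft³)
54 ft³ → storage unit 6 (remaining 46 ft³)
29 ft³ → storage unit 6 (remaining 17 ft³)
25 ft³ → storage unit 5 (remaining 13 ft³)
22 ft³ → storage unit 4 (remaining 11 ft³)
19 ft³ → storage unit 2 (remaining 10 ft³)
54 ft³ → storage unit 7 (remaining 46 ft³)
22 ft³ → storage unit 7 (remaining 24 ft³)
63 ft³ → storage unit 8 (remaining 37 ft³)
10 ft³ → storage unit 8 (remaining 27 ft³)
9 ft³ → storage unit 8 (remaining 18 ft³)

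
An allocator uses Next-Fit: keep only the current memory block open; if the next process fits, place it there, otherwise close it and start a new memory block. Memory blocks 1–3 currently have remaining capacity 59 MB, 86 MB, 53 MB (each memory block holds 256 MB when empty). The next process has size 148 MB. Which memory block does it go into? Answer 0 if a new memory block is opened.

Next-Fit only looks at memory block 3, which has 53 MB free.
148 MB does not fit, so a new memory block is opened.

0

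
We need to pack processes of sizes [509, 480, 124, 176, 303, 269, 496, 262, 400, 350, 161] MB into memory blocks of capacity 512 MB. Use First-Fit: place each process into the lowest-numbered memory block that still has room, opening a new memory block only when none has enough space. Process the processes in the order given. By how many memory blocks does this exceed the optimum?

1

First-Fit: [509] [480] [124,176,161] [303] [269] [496] [262] [400] [350] → 9 memory blocks.
8 processes exceed 256 MB (half the capacity), and no two of those can share a memory block, so at least 8 memory blocks are needed.
An optimal packing achieves that bound: [509] [496] [480] [400] [350,161] [303,176] [269,124] [262] → 8 memory blocks.
Excess: 9 − 8 = 1.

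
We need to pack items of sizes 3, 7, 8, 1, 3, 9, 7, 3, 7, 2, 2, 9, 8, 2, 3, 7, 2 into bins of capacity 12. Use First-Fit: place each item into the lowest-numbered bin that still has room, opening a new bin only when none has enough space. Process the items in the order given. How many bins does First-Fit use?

8 bins

3 → bin 1 (remaining 9)
7 → bin 1 (remaining 2)
8 → bin 2 (remaining 4)
1 → bin 1 (remaining 1)
3 → bin 2 (remaining 1)
9 → bin 3 (remaining 3)
7 → bin 4 (remaining 5)
3 → bin 3 (remaining 0)
7 → bin 5 (remaining 5)
2 → bin 4 (remaining 3)
2 → bin 4 (remaining 1)
9 → bin 6 (remaining 3)
8 → bin 7 (remaining 4)
2 → bin 5 (remaining 3)
3 → bin 5 (remaining 0)
7 → bin 8 (remaining 5)
2 → bin 6 (remaining 1)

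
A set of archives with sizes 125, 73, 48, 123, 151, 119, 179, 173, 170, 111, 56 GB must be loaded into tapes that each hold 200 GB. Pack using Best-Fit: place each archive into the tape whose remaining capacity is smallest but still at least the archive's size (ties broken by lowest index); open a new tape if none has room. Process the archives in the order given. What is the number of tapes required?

tape 1: place 125 GB, 75 GB left
tape 1: place 73 GB, 2 GB left
tape 2: place 48 GB, 152 GB left
tape 2: place 123 GB, 29 GB left
tape 3: place 151 GB, 49 GB left
tape 4: place 119 GB, 81 GB left
tape 5: place 179 GB, 21 GB left
tape 6: place 173 GB, 27 GB left
tape 7: place 170 GB, 30 GB left
tape 8: place 111 GB, 89 GB left
tape 4: place 56 GB, 25 GB left
Final tapes: [125,73] [48,123] [151] [119,56] [179] [173] [170] [111].

8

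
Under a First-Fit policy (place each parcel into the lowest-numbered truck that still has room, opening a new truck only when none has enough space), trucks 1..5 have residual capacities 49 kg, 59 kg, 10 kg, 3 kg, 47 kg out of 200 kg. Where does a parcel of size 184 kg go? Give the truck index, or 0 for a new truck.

No truck has ≥ 184 kg free, so a new truck is opened.

0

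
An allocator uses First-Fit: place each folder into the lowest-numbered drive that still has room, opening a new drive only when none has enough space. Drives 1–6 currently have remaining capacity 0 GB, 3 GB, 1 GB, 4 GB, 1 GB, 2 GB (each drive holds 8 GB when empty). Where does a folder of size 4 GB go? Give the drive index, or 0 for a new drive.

4

Drives with room: drive 4 (4 GB).
The first with room is drive 4.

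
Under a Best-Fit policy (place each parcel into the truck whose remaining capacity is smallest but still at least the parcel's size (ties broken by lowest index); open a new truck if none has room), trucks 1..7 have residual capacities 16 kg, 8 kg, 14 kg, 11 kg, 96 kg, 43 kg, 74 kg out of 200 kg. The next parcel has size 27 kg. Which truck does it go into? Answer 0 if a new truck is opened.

6

Trucks with room: truck 5 (96 kg), truck 6 (43 kg), truck 7 (74 kg).
Tightest fit is truck 6 with 43 kg free.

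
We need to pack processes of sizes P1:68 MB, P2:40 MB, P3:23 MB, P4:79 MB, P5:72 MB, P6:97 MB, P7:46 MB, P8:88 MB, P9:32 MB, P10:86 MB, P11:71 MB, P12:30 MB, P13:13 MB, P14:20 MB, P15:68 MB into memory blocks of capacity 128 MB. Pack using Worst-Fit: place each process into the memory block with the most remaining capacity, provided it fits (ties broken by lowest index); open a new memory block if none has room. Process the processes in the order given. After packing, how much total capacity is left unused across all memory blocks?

Put P1 (68 MB) in memory block 1; 60 MB remain.
Put P2 (40 MB) in memory block 1; 20 MB remain.
Put P3 (23 MB) in memory block 2; 105 MB remain.
Put P4 (79 MB) in memory block 2; 26 MB remain.
Put P5 (72 MB) in memory block 3; 56 MB remain.
Put P6 (97 MB) in memory block 4; 31 MB remain.
Put P7 (46 MB) in memory block 3; 10 MB remain.
Put P8 (88 MB) in memory block 5; 40 MB remain.
Put P9 (32 MB) in memory block 5; 8 MB remain.
Put P10 (86 MB) in memory block 6; 42 MB remain.
Put P11 (71 MB) in memory block 7; 57 MB remain.
Put P12 (30 MB) in memory block 7; 27 MB remain.
Put P13 (13 MB) in memory block 6; 29 MB remain.
Put P14 (20 MB) in memory block 4; 11 MB remain.
Put P15 (68 MB) in memory block 8; 60 MB remain.
8 memory blocks × 128 MB = 1024 MB; used 833 MB; unused 191 MB.

191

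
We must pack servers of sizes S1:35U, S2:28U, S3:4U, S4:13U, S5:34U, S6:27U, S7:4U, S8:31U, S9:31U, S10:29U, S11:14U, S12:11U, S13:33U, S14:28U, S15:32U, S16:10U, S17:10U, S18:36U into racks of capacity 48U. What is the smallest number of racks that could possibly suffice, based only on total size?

9

Total size = 35 + 28 + 4 + 13 + 34 + 27 + 4 + 31 + 31 + 29 + 14 + 11 + 33 + 28 + 32 + 10 + 10 + 36 = 410U.
⌈410 / 48⌉ = 9.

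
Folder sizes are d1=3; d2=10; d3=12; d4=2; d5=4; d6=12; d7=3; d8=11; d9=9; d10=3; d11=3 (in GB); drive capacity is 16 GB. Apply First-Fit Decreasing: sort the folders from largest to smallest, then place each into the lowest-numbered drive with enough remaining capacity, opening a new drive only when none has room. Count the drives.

Sorted descending: 12, 12, 11, 10, 9, 4, 3, 3, 3, 3, 2.
12 GB → drive 1 (remaining 4 GB)
12 GB → drive 2 (remaining 4 GB)
11 GB → drive 3 (remaining 5 GB)
10 GB → drive 4 (remaining 6 GB)
9 GB → drive 5 (remaining 7 GB)
4 GB → drive 1 (remaining 0 GB)
3 GB → drive 2 (remaining 1 GB)
3 GB → drive 3 (remaining 2 GB)
3 GB → drive 4 (remaining 3 GB)
3 GB → drive 4 (remaining 0 GB)
2 GB → drive 3 (remaining 0 GB)

5 drives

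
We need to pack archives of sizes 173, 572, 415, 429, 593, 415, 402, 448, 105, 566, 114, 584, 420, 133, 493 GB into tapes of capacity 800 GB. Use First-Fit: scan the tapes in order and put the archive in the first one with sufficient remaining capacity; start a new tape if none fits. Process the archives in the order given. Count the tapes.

11

173 GB → tape 1 (remaining 627 GB)
572 GB → tape 1 (remaining 55 GB)
415 GB → tape 2 (remaining 385 GB)
429 GB → tape 3 (remaining 371 GB)
593 GB → tape 4 (remaining 207 GB)
415 GB → tape 5 (remaining 385 GB)
402 GB → tape 6 (remaining 398 GB)
448 GB → tape 7 (remaining 352 GB)
105 GB → tape 2 (remaining 280 GB)
566 GB → tape 8 (remaining 234 GB)
114 GB → tape 2 (remaining 166 GB)
584 GB → tape 9 (remaining 216 GB)
420 GB → tape 10 (remaining 380 GB)
133 GB → tape 2 (remaining 33 GB)
493 GB → tape 11 (remaining 307 GB)
Final tapes: [173,572] [415,105,114,133] [429] [593] [415] [402] [448] [566] [584] [420] [493].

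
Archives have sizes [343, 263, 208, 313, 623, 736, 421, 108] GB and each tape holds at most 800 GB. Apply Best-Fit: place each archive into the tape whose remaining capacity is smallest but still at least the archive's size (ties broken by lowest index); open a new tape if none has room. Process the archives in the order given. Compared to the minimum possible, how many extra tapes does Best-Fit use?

1

Best-Fit: [343,263] [208,313] [623,108] [736] [421] → 5 tapes.
Total size 3015 GB; any packing needs at least ⌈3015/800⌉ = 4 tapes.
An optimal packing achieves that bound: [736] [623,108] [421,343] [313,263,208] → 4 tapes.
Excess: 5 − 4 = 1.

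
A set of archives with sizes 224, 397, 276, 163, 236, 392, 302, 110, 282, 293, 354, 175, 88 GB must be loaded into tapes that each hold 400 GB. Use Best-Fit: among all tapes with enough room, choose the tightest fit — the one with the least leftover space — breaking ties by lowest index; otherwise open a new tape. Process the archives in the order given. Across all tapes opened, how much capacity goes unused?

708

tape 1: place 224 GB, 176 GB left
tape 2: place 397 GB, 3 GB left
tape 3: place 276 GB, 124 GB left
tape 1: place 163 GB, 13 GB left
tape 4: place 236 GB, 164 GB left
tape 5: place 392 GB, 8 GB left
tape 6: place 302 GB, 98 GB left
tape 3: place 110 GB, 14 GB left
tape 7: place 282 GB, 118 GB left
tape 8: place 293 GB, 107 GB left
tape 9: place 354 GB, 46 GB left
tape 10: place 175 GB, 225 GB left
tape 6: place 88 GB, 10 GB left
10 tapes × 400 GB = 4000 GB; used 3292 GB; unused 708 GB.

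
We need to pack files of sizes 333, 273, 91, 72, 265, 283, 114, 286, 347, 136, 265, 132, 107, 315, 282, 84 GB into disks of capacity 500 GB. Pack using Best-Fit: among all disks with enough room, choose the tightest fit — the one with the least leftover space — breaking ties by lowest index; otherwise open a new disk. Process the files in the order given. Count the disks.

9

disk 1: place 333 GB, 167 GB left
disk 2: place 273 GB, 227 GB left
disk 1: place 91 GB, 76 GB left
disk 1: place 72 GB, 4 GB left
disk 3: place 265 GB, 235 GB left
disk 4: place 283 GB, 217 GB left
disk 4: place 114 GB, 103 GB left
disk 5: place 286 GB, 214 GB left
disk 6: place 347 GB, 153 GB left
disk 6: place 136 GB, 17 GB left
disk 7: place 265 GB, 235 GB left
disk 5: place 132 GB, 82 GB left
disk 2: place 107 GB, 120 GB left
disk 8: place 315 GB, 185 GB left
disk 9: place 282 GB, 218 GB left
disk 4: place 84 GB, 19 GB left
Final disks: [333,91,72] [273,107] [265] [283,114,84] [286,132] [347,136] [265] [315] [282].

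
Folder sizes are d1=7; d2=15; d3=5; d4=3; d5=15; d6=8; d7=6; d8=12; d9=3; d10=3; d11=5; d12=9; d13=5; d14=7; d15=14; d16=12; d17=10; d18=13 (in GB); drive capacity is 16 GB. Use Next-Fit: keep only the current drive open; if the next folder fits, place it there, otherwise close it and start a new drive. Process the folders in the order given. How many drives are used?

13 drives

drive 1: place d1 (7 GB), 9 GB left
drive 2: place d2 (15 GB), 1 GB left
drive 3: place d3 (5 GB), 11 GB left
drive 3: place d4 (3 GB), 8 GB left
drive 4: place d5 (15 GB), 1 GB left
drive 5: place d6 (8 GB), 8 GB left
drive 5: place d7 (6 GB), 2 GB left
drive 6: place d8 (12 GB), 4 GB left
drive 6: place d9 (3 GB), 1 GB left
drive 7: place d10 (3 GB), 13 GB left
drive 7: place d11 (5 GB), 8 GB left
drive 8: place d12 (9 GB), 7 GB left
drive 8: place d13 (5 GB), 2 GB left
drive 9: place d14 (7 GB), 9 GB left
drive 10: place d15 (14 GB), 2 GB left
drive 11: place d16 (12 GB), 4 GB left
drive 12: place d17 (10 GB), 6 GB left
drive 13: place d18 (13 GB), 3 GB left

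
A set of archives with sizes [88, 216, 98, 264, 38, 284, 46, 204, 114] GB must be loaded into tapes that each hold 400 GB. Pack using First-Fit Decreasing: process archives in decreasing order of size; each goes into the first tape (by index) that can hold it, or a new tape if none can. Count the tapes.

Sorted descending: 284, 264, 216, 204, 114, 98, 88, 46, 38.
tape 1: place 284 GB, 116 GB left
tape 2: place 264 GB, 136 GB left
tape 3: place 216 GB, 184 GB left
tape 4: place 204 GB, 196 GB left
tape 1: place 114 GB, 2 GB left
tape 2: place 98 GB, 38 GB left
tape 3: place 88 GB, 96 GB left
tape 3: place 46 GB, 50 GB left
tape 2: place 38 GB, 0 GB left
Final tapes: [284,114] [264,98,38] [216,88,46] [204].

4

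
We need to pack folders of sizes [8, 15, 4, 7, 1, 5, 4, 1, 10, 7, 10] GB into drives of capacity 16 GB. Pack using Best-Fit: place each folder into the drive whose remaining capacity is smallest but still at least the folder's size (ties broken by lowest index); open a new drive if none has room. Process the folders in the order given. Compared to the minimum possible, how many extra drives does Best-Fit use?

Best-Fit: [8,4,4] [15,1] [7,5,1] [10] [7] [10] → 6 drives.
Total size 72 GB; any packing needs at least ⌈72/16⌉ = 5 drives.
An optimal packing achieves that bound: [15,1] [10,5,1] [10,4] [8,7] [7,4] → 5 drives.
Excess: 6 − 5 = 1.

1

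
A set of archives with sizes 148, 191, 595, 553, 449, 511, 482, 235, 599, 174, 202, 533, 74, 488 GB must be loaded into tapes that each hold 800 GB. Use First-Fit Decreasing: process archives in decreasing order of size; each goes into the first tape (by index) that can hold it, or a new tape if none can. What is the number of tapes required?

8

Sorted descending: 599, 595, 553, 533, 511, 488, 482, 449, 235, 202, 191, 174, 148, 74.
Put 599 GB in tape 1; 201 GB remain.
Put 595 GB in tape 2; 205 GB remain.
Put 553 GB in tape 3; 247 GB remain.
Put 533 GB in tape 4; 267 GB remain.
Put 511 GB in tape 5; 289 GB remain.
Put 488 GB in tape 6; 312 GB remain.
Put 482 GB in tape 7; 318 GB remain.
Put 449 GB in tape 8; 351 GB remain.
Put 235 GB in tape 3; 12 GB remain.
Put 202 GB in tape 2; 3 GB remain.
Put 191 GB in tape 1; 10 GB remain.
Put 174 GB in tape 4; 93 GB remain.
Put 148 GB in tape 5; 141 GB remain.
Put 74 GB in tape 4; 19 GB remain.
Final tapes: [599,191] [595,202] [553,235] [533,174,74] [511,148] [488] [482] [449].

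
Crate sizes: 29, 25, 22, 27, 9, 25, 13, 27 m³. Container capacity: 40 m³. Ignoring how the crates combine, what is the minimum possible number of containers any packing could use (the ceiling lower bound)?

Total size = 29 + 25 + 22 + 27 + 9 + 25 + 13 + 27 = 177 m³.
⌈177 / 40⌉ = 5.

5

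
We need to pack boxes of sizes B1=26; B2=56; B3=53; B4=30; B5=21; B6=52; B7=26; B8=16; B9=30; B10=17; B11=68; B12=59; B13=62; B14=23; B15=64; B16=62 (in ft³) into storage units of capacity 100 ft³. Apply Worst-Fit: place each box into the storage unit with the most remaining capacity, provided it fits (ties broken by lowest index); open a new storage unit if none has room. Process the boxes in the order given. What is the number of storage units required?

Put B1 (26 ft³) in storage unit 1; 74 ft³ remain.
Put B2 (56 ft³) in storage unit 1; 18 ft³ remain.
Put B3 (53 ft³) in storage unit 2; 47 ft³ remain.
Put B4 (30 ft³) in storage unit 2; 17 ft³ remain.
Put B5 (21 ft³) in storage unit 3; 79 ft³ remain.
Put B6 (52 ft³) in storage unit 3; 27 ft³ remain.
Put B7 (26 ft³) in storage unit 3; 1 ft³ remain.
Put B8 (16 ft³) in storage unit 1; 2 ft³ remain.
Put B9 (30 ft³) in storage unit 4; 70 ft³ remain.
Put B10 (17 ft³) in storage unit 4; 53 ft³ remain.
Put B11 (68 ft³) in storage unit 5; 32 ft³ remain.
Put B12 (59 ft³) in storage unit 6; 41 ft³ remain.
Put B13 (62 ft³) in storage unit 7; 38 ft³ remain.
Put B14 (23 ft³) in storage unit 4; 30 ft³ remain.
Put B15 (64 ft³) in storage unit 8; 36 ft³ remain.
Put B16 (62 ft³) in storage unit 9; 38 ft³ remain.
Final storage units: [26,56,16] [53,30] [21,52,26] [30,17,23] [68] [59] [62] [64] [62].

9 storage units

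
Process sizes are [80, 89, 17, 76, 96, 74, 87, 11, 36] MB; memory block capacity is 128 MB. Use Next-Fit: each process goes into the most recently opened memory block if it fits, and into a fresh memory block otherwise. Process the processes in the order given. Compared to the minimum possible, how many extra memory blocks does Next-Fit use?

Next-Fit: [80] [89,17] [76] [96] [74] [87,11] [36] → 7 memory blocks.
6 processes exceed 64 MB (half the capacity), and no two of those can share a memory block, so at least 6 memory blocks are needed.
An optimal packing achieves that bound: [96,17,11] [89,36] [87] [80] [76] [74] → 6 memory blocks.
Excess: 7 − 6 = 1.

1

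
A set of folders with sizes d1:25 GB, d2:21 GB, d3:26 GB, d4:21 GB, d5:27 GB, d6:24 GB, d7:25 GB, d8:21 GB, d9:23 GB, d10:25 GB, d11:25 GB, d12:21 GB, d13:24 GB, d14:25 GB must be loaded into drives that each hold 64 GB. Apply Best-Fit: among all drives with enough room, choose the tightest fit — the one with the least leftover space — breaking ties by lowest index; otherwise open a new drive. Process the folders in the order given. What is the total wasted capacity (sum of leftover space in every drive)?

Put d1 (25 GB) in drive 1; 39 GB remain.
Put d2 (21 GB) in drive 1; 18 GB remain.
Put d3 (26 GB) in drive 2; 38 GB remain.
Put d4 (21 GB) in drive 2; 17 GB remain.
Put d5 (27 GB) in drive 3; 37 GB remain.
Put d6 (24 GB) in drive 3; 13 GB remain.
Put d7 (25 GB) in drive 4; 39 GB remain.
Put d8 (21 GB) in drive 4; 18 GB remain.
Put d9 (23 GB) in drive 5; 41 GB remain.
Put d10 (25 GB) in drive 5; 16 GB remain.
Put d11 (25 GB) in drive 6; 39 GB remain.
Put d12 (21 GB) in drive 6; 18 GB remain.
Put d13 (24 GB) in drive 7; 40 GB remain.
Put d14 (25 GB) in drive 7; 15 GB remain.
7 drives × 64 GB = 448 GB; used 333 GB; unused 115 GB.

115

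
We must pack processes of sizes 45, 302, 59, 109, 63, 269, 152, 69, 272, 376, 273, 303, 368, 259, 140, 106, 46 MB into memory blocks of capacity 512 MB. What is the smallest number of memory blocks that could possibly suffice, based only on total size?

Total size = 45 + 302 + 59 + 109 + 63 + 269 + 152 + 69 + 272 + 376 + 273 + 303 + 368 + 259 + 140 + 106 + 46 = 3211 MB.
⌈3211 / 512⌉ = 7.

7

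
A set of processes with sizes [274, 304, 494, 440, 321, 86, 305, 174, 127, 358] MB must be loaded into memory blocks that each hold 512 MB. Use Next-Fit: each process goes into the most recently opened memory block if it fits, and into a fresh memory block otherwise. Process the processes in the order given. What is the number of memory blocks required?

7

Put 274 MB in memory block 1; 238 MB remain.
Put 304 MB in memory block 2; 208 MB remain.
Put 494 MB in memory block 3; 18 MB remain.
Put 440 MB in memory block 4; 72 MB remain.
Put 321 MB in memory block 5; 191 MB remain.
Put 86 MB in memory block 5; 105 MB remain.
Put 305 MB in memory block 6; 207 MB remain.
Put 174 MB in memory block 6; 33 MB remain.
Put 127 MB in memory block 7; 385 MB remain.
Put 358 MB in memory block 7; 27 MB remain.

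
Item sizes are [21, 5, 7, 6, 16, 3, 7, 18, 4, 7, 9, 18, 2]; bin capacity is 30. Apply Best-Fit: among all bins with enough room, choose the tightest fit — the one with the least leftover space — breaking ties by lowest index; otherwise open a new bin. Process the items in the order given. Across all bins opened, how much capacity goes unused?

21 → bin 1 (remaining 9)
5 → bin 1 (remaining 4)
7 → bin 2 (remaining 23)
6 → bin 2 (remaining 17)
16 → bin 2 (remaining 1)
3 → bin 1 (remaining 1)
7 → bin 3 (remaining 23)
18 → bin 3 (remaining 5)
4 → bin 3 (remaining 1)
7 → bin 4 (remaining 23)
9 → bin 4 (remaining 14)
18 → bin 5 (remaining 12)
2 → bin 5 (remaining 10)
5 bins × 30 = 150; used 123; unused 27.

27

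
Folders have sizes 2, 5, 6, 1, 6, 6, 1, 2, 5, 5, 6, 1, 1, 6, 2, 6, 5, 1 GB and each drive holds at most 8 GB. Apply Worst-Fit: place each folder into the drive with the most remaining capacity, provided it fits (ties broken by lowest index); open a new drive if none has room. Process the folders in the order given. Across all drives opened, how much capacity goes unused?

drive 1: place 2 GB, 6 GB left
drive 1: place 5 GB, 1 GB left
drive 2: place 6 GB, 2 GB left
drive 2: place 1 GB, 1 GB left
drive 3: place 6 GB, 2 GB left
drive 4: place 6 GB, 2 GB left
drive 3: place 1 GB, 1 GB left
drive 4: place 2 GB, 0 GB left
drive 5: place 5 GB, 3 GB left
drive 6: place 5 GB, 3 GB left
drive 7: place 6 GB, 2 GB left
drive 5: place 1 GB, 2 GB left
drive 6: place 1 GB, 2 GB left
drive 8: place 6 GB, 2 GB left
drive 5: place 2 GB, 0 GB left
drive 9: place 6 GB, 2 GB left
drive 10: place 5 GB, 3 GB left
drive 10: place 1 GB, 2 GB left
10 drives × 8 GB = 80 GB; used 67 GB; unused 13 GB.

13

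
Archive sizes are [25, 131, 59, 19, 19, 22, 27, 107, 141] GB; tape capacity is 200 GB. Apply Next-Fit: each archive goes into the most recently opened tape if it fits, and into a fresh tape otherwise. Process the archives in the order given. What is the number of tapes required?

4

tape 1: place 25 GB, 175 GB left
tape 1: place 131 GB, 44 GB left
tape 2: place 59 GB, 141 GB left
tape 2: place 19 GB, 122 GB left
tape 2: place 19 GB, 103 GB left
tape 2: place 22 GB, 81 GB left
tape 2: place 27 GB, 54 GB left
tape 3: place 107 GB, 93 GB left
tape 4: place 141 GB, 59 GB left
Final tapes: [25,131] [59,19,19,22,27] [107] [141].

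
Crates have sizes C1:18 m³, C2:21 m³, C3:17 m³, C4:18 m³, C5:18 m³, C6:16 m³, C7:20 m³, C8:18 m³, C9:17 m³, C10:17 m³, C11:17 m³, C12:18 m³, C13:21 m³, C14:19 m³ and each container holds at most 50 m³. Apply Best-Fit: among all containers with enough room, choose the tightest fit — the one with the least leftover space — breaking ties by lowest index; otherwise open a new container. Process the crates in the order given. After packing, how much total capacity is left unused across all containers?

Put C1 (18 m³) in container 1; 32 m³ remain.
Put C2 (21 m³) in container 1; 11 m³ remain.
Put C3 (17 m³) in container 2; 33 m³ remain.
Put C4 (18 m³) in container 2; 15 m³ remain.
Put C5 (18 m³) in container 3; 32 m³ remain.
Put C6 (16 m³) in container 3; 16 m³ remain.
Put C7 (20 m³) in container 4; 30 m³ remain.
Put C8 (18 m³) in container 4; 12 m³ remain.
Put C9 (17 m³) in container 5; 33 m³ remain.
Put C10 (17 m³) in container 5; 16 m³ remain.
Put C11 (17 m³) in container 6; 33 m³ remain.
Put C12 (18 m³) in container 6; 15 m³ remain.
Put C13 (21 m³) in container 7; 29 m³ remain.
Put C14 (19 m³) in container 7; 10 m³ remain.
7 containers × 50 m³ = 350 m³; used 255 m³; unused 95 m³.

95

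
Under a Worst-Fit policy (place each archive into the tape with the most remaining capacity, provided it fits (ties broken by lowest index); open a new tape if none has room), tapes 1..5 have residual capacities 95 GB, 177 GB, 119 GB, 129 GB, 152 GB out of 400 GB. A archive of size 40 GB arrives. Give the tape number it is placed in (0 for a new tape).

Tapes with room: tape 1 (95 GB), tape 2 (177 GB), tape 3 (119 GB), tape 4 (129 GB), tape 5 (152 GB).
Most room is tape 2 with 177 GB free.

2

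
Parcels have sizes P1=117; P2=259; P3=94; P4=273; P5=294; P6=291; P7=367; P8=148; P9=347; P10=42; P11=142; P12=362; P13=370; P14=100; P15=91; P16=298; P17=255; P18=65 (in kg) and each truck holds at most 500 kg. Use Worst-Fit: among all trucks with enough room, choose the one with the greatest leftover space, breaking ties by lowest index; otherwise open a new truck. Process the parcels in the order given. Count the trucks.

Put P1 (117 kg) in truck 1; 383 kg remain.
Put P2 (259 kg) in truck 1; 124 kg remain.
Put P3 (94 kg) in truck 1; 30 kg remain.
Put P4 (273 kg) in truck 2; 227 kg remain.
Put P5 (294 kg) in truck 3; 206 kg remain.
Put P6 (291 kg) in truck 4; 209 kg remain.
Put P7 (367 kg) in truck 5; 133 kg remain.
Put P8 (148 kg) in truck 2; 79 kg remain.
Put P9 (347 kg) in truck 6; 153 kg remain.
Put P10 (42 kg) in truck 4; 167 kg remain.
Put P11 (142 kg) in truck 3; 64 kg remain.
Put P12 (362 kg) in truck 7; 138 kg remain.
Put P13 (370 kg) in truck 8; 130 kg remain.
Put P14 (100 kg) in truck 4; 67 kg remain.
Put P15 (91 kg) in truck 6; 62 kg remain.
Put P16 (298 kg) in truck 9; 202 kg remain.
Put P17 (255 kg) in truck 10; 245 kg remain.
Put P18 (65 kg) in truck 10; 180 kg remain.

10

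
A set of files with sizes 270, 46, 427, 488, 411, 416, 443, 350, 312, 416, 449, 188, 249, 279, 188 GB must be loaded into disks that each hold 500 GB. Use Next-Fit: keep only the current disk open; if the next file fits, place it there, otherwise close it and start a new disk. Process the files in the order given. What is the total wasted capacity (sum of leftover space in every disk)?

1068

Put 270 GB in disk 1; 230 GB remain.
Put 46 GB in disk 1; 184 GB remain.
Put 427 GB in disk 2; 73 GB remain.
Put 488 GB in disk 3; 12 GB remain.
Put 411 GB in disk 4; 89 GB remain.
Put 416 GB in disk 5; 84 GB remain.
Put 443 GB in disk 6; 57 GB remain.
Put 350 GB in disk 7; 150 GB remain.
Put 312 GB in disk 8; 188 GB remain.
Put 416 GB in disk 9; 84 GB remain.
Put 449 GB in disk 10; 51 GB remain.
Put 188 GB in disk 11; 312 GB remain.
Put 249 GB in disk 11; 63 GB remain.
Put 279 GB in disk 12; 221 GB remain.
Put 188 GB in disk 12; 33 GB remain.
12 disks × 500 GB = 6000 GB; used 4932 GB; unused 1068 GB.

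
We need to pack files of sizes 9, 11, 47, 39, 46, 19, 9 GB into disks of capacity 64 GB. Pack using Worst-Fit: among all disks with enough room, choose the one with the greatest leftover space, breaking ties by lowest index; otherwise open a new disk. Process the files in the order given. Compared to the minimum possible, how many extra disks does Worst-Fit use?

Worst-Fit: [9,11,39] [47] [46] [19,9] → 4 disks.
Total size 180 GB; any packing needs at least ⌈180/64⌉ = 3 disks.
An optimal packing achieves that bound: [47,11] [46,9,9] [39,19] → 3 disks.
Excess: 4 − 3 = 1.

1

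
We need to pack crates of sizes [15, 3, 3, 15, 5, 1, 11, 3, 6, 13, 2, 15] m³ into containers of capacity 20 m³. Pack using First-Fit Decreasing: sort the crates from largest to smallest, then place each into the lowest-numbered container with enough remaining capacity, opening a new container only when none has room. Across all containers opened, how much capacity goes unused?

Sorted descending: 15, 15, 15, 13, 11, 6, 5, 3, 3, 3, 2, 1.
Put 15 m³ in container 1; 5 m³ remain.
Put 15 m³ in container 2; 5 m³ remain.
Put 15 m³ in container 3; 5 m³ remain.
Put 13 m³ in container 4; 7 m³ remain.
Put 11 m³ in container 5; 9 m³ remain.
Put 6 m³ in container 4; 1 m³ remain.
Put 5 m³ in container 1; 0 m³ remain.
Put 3 m³ in container 2; 2 m³ remain.
Put 3 m³ in container 3; 2 m³ remain.
Put 3 m³ in container 5; 6 m³ remain.
Put 2 m³ in container 2; 0 m³ remain.
Put 1 m³ in container 3; 1 m³ remain.
5 containers × 20 m³ = 100 m³; used 92 m³; unused 8 m³.

8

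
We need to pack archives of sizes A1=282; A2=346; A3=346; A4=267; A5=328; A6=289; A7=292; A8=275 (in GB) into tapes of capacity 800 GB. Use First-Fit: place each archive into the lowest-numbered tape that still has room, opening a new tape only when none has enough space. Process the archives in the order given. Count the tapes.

4

Put A1 (282 GB) in tape 1; 518 GB remain.
Put A2 (346 GB) in tape 1; 172 GB remain.
Put A3 (346 GB) in tape 2; 454 GB remain.
Put A4 (267 GB) in tape 2; 187 GB remain.
Put A5 (328 GB) in tape 3; 472 GB remain.
Put A6 (289 GB) in tape 3; 183 GB remain.
Put A7 (292 GB) in tape 4; 508 GB remain.
Put A8 (275 GB) in tape 4; 233 GB remain.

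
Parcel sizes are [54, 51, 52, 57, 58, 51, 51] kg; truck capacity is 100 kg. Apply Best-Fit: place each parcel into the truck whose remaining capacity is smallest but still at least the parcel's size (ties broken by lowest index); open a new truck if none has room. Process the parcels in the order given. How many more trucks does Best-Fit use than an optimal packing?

Best-Fit: [54] [51] [52] [57] [58] [51] [51] → 7 trucks.
7 parcels exceed 50 kg (half the capacity), and no two of those can share a truck, so at least 7 trucks are needed.
So 7 is already optimal.

0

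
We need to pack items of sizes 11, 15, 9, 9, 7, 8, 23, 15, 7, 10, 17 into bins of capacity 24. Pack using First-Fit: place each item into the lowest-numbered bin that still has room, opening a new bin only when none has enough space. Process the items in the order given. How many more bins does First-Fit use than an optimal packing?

First-Fit: [11,9] [15,9] [7,8,7] [23] [15] [10] [17] → 7 bins.
Total size 131; any packing needs at least ⌈131/24⌉ = 6 bins.
An optimal packing achieves that bound: [23] [17,7] [15,9] [15,9] [11,10] [8,7] → 6 bins.
Excess: 7 − 6 = 1.

1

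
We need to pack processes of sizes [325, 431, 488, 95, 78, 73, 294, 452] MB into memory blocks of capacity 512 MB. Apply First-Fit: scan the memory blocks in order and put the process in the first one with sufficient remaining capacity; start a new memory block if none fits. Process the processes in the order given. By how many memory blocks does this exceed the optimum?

First-Fit: [325,95,78] [431,73] [488] [294] [452] → 5 memory blocks.
Total size 2236 MB; any packing needs at least ⌈2236/512⌉ = 5 memory blocks.
So 5 is already optimal.

0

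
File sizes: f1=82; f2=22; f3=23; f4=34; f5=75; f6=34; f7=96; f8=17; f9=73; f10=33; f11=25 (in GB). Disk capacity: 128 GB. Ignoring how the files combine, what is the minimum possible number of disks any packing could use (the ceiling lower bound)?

5

Total size = 82 + 22 + 23 + 34 + 75 + 34 + 96 + 17 + 73 + 33 + 25 = 514 GB.
⌈514 / 128⌉ = 5.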